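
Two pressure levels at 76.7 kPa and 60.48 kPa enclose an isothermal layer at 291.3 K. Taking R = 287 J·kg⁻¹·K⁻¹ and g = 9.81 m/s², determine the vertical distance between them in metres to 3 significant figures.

Δz ≈ 2020 m

Hypsometric equation: Δz = (R T̄/g) ln(P₁/P₂).
R T̄/g = 287 × 291.3 / 9.81 = 8522.2 m.
ln(76.7/60.48) = ln(1.2682) = 0.23760.
Δz = 8522.2 × 0.23760 = 2024.9 m.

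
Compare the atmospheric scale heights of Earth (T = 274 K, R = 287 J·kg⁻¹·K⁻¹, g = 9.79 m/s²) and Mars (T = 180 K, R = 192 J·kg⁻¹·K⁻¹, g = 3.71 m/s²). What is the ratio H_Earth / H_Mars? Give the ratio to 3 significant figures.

H = RT/g for each body.
H_Earth = 287 × 274 / 9.79 = 8032.5 m.
H_Mars = 192 × 180 / 3.71 = 9315.4 m.
H_Earth/H_Mars = 8032.5/9315.4 = 0.86228.

H_Earth/H_Mars ≈ 0.862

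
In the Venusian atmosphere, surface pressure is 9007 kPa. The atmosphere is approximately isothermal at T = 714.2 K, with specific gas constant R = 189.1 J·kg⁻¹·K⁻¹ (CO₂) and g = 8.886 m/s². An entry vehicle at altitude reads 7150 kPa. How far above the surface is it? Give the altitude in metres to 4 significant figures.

z ≈ 3509 m

Scale height: H = RT/g = 189.1 × 714.2 / 8.886 = 15199 m.
Invert the barometric formula: z = H ln(P₀/P).
P₀/P = 9007/7150 = 1.2597; ln(1.2597) = 0.23087.
z = 15199 × 0.23087 = 3509.0 m.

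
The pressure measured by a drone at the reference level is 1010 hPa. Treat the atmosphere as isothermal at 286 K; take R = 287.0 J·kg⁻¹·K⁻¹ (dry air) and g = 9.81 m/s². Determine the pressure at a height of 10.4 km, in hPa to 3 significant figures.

P ≈ 291 hPa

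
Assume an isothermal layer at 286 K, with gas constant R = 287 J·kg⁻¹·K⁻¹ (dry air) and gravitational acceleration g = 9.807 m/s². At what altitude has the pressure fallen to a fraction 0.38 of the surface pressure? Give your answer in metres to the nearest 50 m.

z ≈ 8100 m

Scale height: H = RT/g = 287 × 286 / 9.807 = 8369.7 m.
Set P/P₀ = exp(−z/H) = 0.38, so z = −H ln(0.38).
−ln(0.38) = 0.96758; z = 8369.7 × 0.96758 = 8098.4 m.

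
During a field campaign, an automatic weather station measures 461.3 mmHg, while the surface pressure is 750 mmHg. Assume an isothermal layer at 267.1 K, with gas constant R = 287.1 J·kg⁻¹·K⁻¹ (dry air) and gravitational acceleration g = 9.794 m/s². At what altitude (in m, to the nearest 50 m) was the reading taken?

Scale height: H = RT/g = 287.1 × 267.1 / 9.794 = 7829.7 m.
Invert the barometric formula: z = H ln(P₀/P).
P₀/P = 750/461.3 = 1.6258; ln(1.6258) = 0.48600.
z = 7829.7 × 0.48600 = 3805.2 m.

z ≈ 3800 m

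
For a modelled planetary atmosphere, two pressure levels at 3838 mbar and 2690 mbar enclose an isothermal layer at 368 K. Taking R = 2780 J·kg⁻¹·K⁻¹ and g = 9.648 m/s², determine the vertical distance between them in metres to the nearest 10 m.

Hypsometric equation: Δz = (R T̄/g) ln(P₁/P₂).
R T̄/g = 2780 × 368 / 9.648 = 106040 m.
ln(3838/2690) = ln(1.4268) = 0.35543.
Δz = 106040 × 0.35543 = 37690 m.

Δz ≈ 37690 m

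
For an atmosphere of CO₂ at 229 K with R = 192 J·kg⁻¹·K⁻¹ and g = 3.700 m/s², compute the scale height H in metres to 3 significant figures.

The scale height of an isothermal atmosphere is H = RT/g.
H = 192 × 229 / 3.700 = 43968/3.700 = 11883 m.

H ≈ 11900 m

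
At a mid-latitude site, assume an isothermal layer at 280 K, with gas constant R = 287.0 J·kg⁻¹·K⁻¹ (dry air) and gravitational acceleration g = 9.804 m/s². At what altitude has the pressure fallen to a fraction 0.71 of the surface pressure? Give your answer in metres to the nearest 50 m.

z ≈ 2800 m

Scale height: H = RT/g = 287.0 × 280 / 9.804 = 8196.7 m.
Set P/P₀ = exp(−z/H) = 0.71, so z = −H ln(0.71).
−ln(0.71) = 0.34249; z = 8196.7 × 0.34249 = 2807.3 m.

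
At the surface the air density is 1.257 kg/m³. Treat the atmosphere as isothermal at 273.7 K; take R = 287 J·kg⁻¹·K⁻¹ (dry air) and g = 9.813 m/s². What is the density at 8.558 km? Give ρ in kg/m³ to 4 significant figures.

ρ ≈ 0.4316 kg/m³

Scale height: H = RT/g = 287 × 273.7 / 9.813 = 8004.9 m.
In an isothermal atmosphere, density decays like pressure: ρ = ρ₀ exp(−z/H).
z/H = 8558.0/8004.9 = 1.0691; exp(−1.0691) = 0.34332.
ρ = 1.257 × 0.34332 = 0.43155 kg/m³.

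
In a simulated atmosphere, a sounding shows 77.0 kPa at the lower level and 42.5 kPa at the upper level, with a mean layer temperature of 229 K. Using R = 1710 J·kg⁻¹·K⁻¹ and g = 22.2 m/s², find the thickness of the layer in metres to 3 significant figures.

Δz ≈ 10500 m

Hypsometric equation: Δz = (R T̄/g) ln(P₁/P₂).
R T̄/g = 1710 × 229 / 22.2 = 17639 m.
ln(77.0/42.5) = ln(1.8118) = 0.59432.
Δz = 17639 × 0.59432 = 10483 m.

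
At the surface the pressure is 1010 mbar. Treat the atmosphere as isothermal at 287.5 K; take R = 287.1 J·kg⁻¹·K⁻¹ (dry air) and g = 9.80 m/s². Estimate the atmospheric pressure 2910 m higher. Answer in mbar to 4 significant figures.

P ≈ 714.9 mbar

Scale height: H = RT/g = 287.1 × 287.5 / 9.80 = 8422.6 m.
Barometric formula: P = P₀ exp(−z/H).
z/H = 2910.0/8422.6 = 0.34550; exp(−0.34550) = 0.70787.
P = 1010 × 0.70787 = 714.95 mbar.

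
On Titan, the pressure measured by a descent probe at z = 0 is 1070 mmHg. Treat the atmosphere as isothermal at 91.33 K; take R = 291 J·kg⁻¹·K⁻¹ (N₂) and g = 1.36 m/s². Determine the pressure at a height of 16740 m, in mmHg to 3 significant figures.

P ≈ 454 mmHg

Scale height: H = RT/g = 291 × 91.33 / 1.36 = 19542 m.
Barometric formula: P = P₀ exp(−z/H).
z/H = 16740/19542 = 0.85662; exp(−0.85662) = 0.42459.
P = 1070 × 0.42459 = 454.31 mmHg.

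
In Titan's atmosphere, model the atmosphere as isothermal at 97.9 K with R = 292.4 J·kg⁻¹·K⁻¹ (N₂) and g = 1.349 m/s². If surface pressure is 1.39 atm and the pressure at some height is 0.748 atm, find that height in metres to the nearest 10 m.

z ≈ 13150 m

Scale height: H = RT/g = 292.4 × 97.9 / 1.349 = 21220 m.
Invert the barometric formula: z = H ln(P₀/P).
P₀/P = 1.39/0.748 = 1.8583; ln(1.8583) = 0.61966.
z = 21220 × 0.61966 = 13149 m.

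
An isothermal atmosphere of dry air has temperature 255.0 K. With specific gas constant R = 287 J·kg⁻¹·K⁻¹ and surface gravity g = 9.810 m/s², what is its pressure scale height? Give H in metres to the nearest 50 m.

H ≈ 7450 m

The scale height of an isothermal atmosphere is H = RT/g.
H = 287 × 255.0 / 9.810 = 73185/9.810 = 7460.2 m.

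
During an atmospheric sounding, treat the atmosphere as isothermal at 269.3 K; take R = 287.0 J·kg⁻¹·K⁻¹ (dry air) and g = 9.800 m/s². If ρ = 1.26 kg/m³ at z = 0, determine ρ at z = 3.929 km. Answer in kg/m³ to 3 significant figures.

ρ ≈ 0.766 kg/m³

Scale height: H = RT/g = 287.0 × 269.3 / 9.800 = 7886.6 m.
In an isothermal atmosphere, density decays like pressure: ρ = ρ₀ exp(−z/H).
z/H = 3929.0/7886.6 = 0.49819; exp(−0.49819) = 0.60763.
ρ = 1.26 × 0.60763 = 0.76561 kg/m³.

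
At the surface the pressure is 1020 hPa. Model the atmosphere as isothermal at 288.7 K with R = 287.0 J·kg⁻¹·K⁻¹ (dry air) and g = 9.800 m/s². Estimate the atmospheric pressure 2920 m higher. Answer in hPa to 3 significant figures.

P ≈ 722 hPa

Scale height: H = RT/g = 287.0 × 288.7 / 9.800 = 8454.8 m.
Barometric formula: P = P₀ exp(−z/H).
z/H = 2920.0/8454.8 = 0.34537; exp(−0.34537) = 0.70796.
P = 1020 × 0.70796 = 722.12 hPa.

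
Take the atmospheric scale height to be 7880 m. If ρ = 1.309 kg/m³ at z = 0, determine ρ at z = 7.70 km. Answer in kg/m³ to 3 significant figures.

ρ ≈ 0.493 kg/m³

In an isothermal atmosphere, density decays like pressure: ρ = ρ₀ exp(−z/H).
z/H = 7700.0/7880.0 = 0.97716; exp(−0.97716) = 0.37638.
ρ = 1.309 × 0.37638 = 0.49268 kg/m³.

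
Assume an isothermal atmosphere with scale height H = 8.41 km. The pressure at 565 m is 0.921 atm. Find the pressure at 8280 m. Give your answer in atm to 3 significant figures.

Between two levels, P₂ = P₁ exp(−Δz/H) with Δz = z₂ − z₁.
Δz = 8280.0 − 565.00 = 7715.0 m; Δz/H = 7715.0/8410.0 = 0.91736.
P₂ = 0.921 × exp(−0.91736) = 0.921 × 0.39957 = 0.36800 atm.

P ≈ 0.368 atm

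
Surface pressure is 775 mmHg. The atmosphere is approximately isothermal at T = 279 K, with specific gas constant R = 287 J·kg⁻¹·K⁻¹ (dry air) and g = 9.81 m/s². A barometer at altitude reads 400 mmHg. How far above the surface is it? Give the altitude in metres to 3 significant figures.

z ≈ 5400 m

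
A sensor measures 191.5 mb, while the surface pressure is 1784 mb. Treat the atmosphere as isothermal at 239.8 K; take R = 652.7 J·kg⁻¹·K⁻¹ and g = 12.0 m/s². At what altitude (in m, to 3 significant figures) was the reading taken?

z ≈ 29100 m

Scale height: H = RT/g = 652.7 × 239.8 / 12.0 = 13043 m.
Invert the barometric formula: z = H ln(P₀/P).
P₀/P = 1784/191.5 = 9.3159; ln(9.3159) = 2.2317.
z = 13043 × 2.2317 = 29108 m.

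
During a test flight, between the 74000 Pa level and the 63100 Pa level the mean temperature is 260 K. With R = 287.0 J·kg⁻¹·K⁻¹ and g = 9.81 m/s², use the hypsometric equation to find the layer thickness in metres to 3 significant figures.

Hypsometric equation: Δz = (R T̄/g) ln(P₁/P₂).
R T̄/g = 287.0 × 260 / 9.81 = 7606.5 m.
ln(74000/63100) = ln(1.1727) = 0.15931.
Δz = 7606.5 × 0.15931 = 1211.8 m.

Δz ≈ 1210 m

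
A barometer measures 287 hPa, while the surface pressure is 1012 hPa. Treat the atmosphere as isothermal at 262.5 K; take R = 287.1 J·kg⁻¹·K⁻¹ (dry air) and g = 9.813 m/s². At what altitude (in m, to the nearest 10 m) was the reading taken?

z ≈ 9680 m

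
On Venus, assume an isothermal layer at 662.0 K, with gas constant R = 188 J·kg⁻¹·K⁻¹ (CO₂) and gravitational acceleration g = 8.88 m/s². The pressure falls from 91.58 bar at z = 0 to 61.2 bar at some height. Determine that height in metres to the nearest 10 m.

z ≈ 5650 m

Scale height: H = RT/g = 188 × 662.0 / 8.88 = 14015 m.
Invert the barometric formula: z = H ln(P₀/P).
P₀/P = 91.58/61.2 = 1.4964; ln(1.4964) = 0.40306.
z = 14015 × 0.40306 = 5648.9 m.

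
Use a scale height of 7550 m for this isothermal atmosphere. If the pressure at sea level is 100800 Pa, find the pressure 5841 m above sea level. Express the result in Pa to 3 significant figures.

P ≈ 46500 Pa

Barometric formula: P = P₀ exp(−z/H).
z/H = 5841.0/7550.0 = 0.77364; exp(−0.77364) = 0.46133.
P = 100800 × 0.46133 = 46502 Pa.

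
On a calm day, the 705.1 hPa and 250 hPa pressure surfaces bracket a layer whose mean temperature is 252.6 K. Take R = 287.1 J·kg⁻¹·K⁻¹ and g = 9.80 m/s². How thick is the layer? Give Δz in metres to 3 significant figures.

Δz ≈ 7670 m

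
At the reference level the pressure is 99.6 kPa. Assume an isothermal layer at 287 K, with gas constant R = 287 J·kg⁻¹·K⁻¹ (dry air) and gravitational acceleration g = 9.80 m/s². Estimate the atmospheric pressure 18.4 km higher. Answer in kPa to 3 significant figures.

P ≈ 11.2 kPa

Scale height: H = RT/g = 287 × 287 / 9.80 = 8405.0 m.
Barometric formula: P = P₀ exp(−z/H).
z/H = 18400/8405.0 = 2.1892; exp(−2.1892) = 0.11201.
P = 99.6 × 0.11201 = 11.156 kPa.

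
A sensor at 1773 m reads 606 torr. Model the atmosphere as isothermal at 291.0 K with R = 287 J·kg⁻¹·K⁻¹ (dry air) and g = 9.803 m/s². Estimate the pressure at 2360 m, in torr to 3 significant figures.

P ≈ 566 torr

Scale height: H = RT/g = 287 × 291.0 / 9.803 = 8519.5 m.
Between two levels, P₂ = P₁ exp(−Δz/H) with Δz = z₂ − z₁.
Δz = 2360.0 − 1773.0 = 587.00 m; Δz/H = 587.00/8519.5 = 0.068901.
P₂ = 606 × exp(−0.068901) = 606 × 0.93342 = 565.65 torr.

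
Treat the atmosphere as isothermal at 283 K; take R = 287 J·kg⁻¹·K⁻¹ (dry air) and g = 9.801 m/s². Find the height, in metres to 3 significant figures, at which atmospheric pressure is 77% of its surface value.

Scale height: H = RT/g = 287 × 283 / 9.801 = 8287.0 m.
Set P/P₀ = exp(−z/H) = 0.77, so z = −H ln(0.77).
−ln(0.77) = 0.26136; z = 8287.0 × 0.26136 = 2165.9 m.

z ≈ 2170 m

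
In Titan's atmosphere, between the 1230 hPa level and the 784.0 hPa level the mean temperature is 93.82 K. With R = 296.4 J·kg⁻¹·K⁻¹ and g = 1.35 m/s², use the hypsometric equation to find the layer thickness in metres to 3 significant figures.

Δz ≈ 9280 m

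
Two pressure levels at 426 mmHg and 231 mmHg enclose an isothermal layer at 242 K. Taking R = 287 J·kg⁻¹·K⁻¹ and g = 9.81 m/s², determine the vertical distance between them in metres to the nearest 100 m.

Hypsometric equation: Δz = (R T̄/g) ln(P₁/P₂).
R T̄/g = 287 × 242 / 9.81 = 7079.9 m.
ln(426/231) = ln(1.8442) = 0.61205.
Δz = 7079.9 × 0.61205 = 4333.3 m.

Δz ≈ 4300 m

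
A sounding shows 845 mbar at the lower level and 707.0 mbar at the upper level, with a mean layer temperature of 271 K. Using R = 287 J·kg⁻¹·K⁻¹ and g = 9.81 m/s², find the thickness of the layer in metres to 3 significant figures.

Δz ≈ 1410 m

Hypsometric equation: Δz = (R T̄/g) ln(P₁/P₂).
R T̄/g = 287 × 271 / 9.81 = 7928.3 m.
ln(845/707.0) = ln(1.1952) = 0.17831.
Δz = 7928.3 × 0.17831 = 1413.7 m.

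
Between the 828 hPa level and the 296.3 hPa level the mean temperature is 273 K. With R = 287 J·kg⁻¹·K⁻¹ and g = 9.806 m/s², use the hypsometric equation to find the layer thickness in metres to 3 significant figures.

Δz ≈ 8210 m

Hypsometric equation: Δz = (R T̄/g) ln(P₁/P₂).
R T̄/g = 287 × 273 / 9.806 = 7990.1 m.
ln(828/296.3) = ln(2.7945) = 1.0277.
Δz = 7990.1 × 1.0277 = 8211.4 m.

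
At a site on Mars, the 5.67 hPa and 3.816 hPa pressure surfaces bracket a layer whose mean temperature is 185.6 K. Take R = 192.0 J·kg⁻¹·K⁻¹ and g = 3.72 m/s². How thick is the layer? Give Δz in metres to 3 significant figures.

Δz ≈ 3790 m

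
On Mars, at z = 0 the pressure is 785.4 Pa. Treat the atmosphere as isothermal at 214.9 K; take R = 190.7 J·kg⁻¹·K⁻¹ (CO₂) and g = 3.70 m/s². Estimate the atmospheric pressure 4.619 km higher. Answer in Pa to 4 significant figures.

P ≈ 517.6 Pa

Scale height: H = RT/g = 190.7 × 214.9 / 3.70 = 11076 m.
Barometric formula: P = P₀ exp(−z/H).
z/H = 4619.0/11076 = 0.41703; exp(−0.41703) = 0.65900.
P = 785.4 × 0.65900 = 517.58 Pa.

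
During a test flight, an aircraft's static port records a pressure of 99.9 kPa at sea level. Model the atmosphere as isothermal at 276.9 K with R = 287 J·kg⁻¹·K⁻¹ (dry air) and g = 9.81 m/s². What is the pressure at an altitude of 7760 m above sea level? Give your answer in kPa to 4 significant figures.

P ≈ 38.33 kPa

Scale height: H = RT/g = 287 × 276.9 / 9.81 = 8100.9 m.
Barometric formula: P = P₀ exp(−z/H).
z/H = 7760.0/8100.9 = 0.95792; exp(−0.95792) = 0.38369.
P = 99.9 × 0.38369 = 38.331 kPa.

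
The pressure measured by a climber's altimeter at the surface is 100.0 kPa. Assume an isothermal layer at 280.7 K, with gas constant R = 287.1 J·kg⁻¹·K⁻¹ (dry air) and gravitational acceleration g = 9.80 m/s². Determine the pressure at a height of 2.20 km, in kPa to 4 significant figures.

Scale height: H = RT/g = 287.1 × 280.7 / 9.80 = 8223.4 m.
Barometric formula: P = P₀ exp(−z/H).
z/H = 2200.0/8223.4 = 0.26753; exp(−0.26753) = 0.76527.
P = 100.0 × 0.76527 = 76.527 kPa.

P ≈ 76.53 kPa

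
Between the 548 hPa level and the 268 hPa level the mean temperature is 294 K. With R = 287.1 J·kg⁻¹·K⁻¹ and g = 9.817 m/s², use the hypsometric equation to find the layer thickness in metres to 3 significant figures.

Δz ≈ 6150 m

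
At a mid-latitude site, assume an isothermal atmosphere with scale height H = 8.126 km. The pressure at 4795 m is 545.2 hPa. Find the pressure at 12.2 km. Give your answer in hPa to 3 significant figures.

P ≈ 219 hPa

Between two levels, P₂ = P₁ exp(−Δz/H) with Δz = z₂ − z₁.
Δz = 12200 − 4795.0 = 7405.0 m; Δz/H = 7405.0/8126.0 = 0.91127.
P₂ = 545.2 × exp(−0.91127) = 545.2 × 0.40201 = 219.18 hPa.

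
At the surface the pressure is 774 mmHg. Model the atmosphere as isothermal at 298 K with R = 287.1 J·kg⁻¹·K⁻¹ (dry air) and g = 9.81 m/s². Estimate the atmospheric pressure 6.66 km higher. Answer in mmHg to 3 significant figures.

Scale height: H = RT/g = 287.1 × 298 / 9.81 = 8721.3 m.
Barometric formula: P = P₀ exp(−z/H).
z/H = 6660.0/8721.3 = 0.76365; exp(−0.76365) = 0.46596.
P = 774 × 0.46596 = 360.65 mmHg.

P ≈ 361 mmHg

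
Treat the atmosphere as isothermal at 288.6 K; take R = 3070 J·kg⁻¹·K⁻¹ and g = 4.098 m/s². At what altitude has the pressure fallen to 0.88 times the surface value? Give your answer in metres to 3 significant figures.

z ≈ 27600 m

Scale height: H = RT/g = 3070 × 288.6 / 4.098 = 216200 m.
Set P/P₀ = exp(−z/H) = 0.88, so z = −H ln(0.88).
−ln(0.88) = 0.12783; z = 216200 × 0.12783 = 27637 m.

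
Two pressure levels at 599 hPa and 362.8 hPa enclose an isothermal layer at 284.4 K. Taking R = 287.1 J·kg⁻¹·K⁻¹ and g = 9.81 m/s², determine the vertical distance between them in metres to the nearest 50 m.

Hypsometric equation: Δz = (R T̄/g) ln(P₁/P₂).
R T̄/g = 287.1 × 284.4 / 9.81 = 8323.3 m.
ln(599/362.8) = ln(1.6510) = 0.50138.
Δz = 8323.3 × 0.50138 = 4173.1 m.

Δz ≈ 4150 m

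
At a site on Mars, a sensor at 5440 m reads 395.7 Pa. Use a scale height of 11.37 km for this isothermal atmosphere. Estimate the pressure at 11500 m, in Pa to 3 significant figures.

P ≈ 232 Pa

Between two levels, P₂ = P₁ exp(−Δz/H) with Δz = z₂ − z₁.
Δz = 11500 − 5440.0 = 6060.0 m; Δz/H = 6060.0/11370 = 0.53298.
P₂ = 395.7 × exp(−0.53298) = 395.7 × 0.58685 = 232.22 Pa.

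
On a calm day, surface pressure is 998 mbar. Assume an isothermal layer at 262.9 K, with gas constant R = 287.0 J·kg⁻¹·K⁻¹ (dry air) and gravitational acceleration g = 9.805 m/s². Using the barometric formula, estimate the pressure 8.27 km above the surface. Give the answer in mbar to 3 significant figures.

Scale height: H = RT/g = 287.0 × 262.9 / 9.805 = 7695.3 m.
Barometric formula: P = P₀ exp(−z/H).
z/H = 8270.0/7695.3 = 1.0747; exp(−1.0747) = 0.34140.
P = 998 × 0.34140 = 340.72 mbar.

P ≈ 341 mbar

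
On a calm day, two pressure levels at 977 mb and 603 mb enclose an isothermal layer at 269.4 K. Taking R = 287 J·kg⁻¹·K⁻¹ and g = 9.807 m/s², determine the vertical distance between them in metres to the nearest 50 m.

Δz ≈ 3800 m

Hypsometric equation: Δz = (R T̄/g) ln(P₁/P₂).
R T̄/g = 287 × 269.4 / 9.807 = 7883.9 m.
ln(977/603) = ln(1.6202) = 0.48255.
Δz = 7883.9 × 0.48255 = 3804.4 m.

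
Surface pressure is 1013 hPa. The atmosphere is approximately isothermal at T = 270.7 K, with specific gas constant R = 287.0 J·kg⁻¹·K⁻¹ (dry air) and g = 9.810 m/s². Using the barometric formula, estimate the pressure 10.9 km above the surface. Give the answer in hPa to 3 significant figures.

P ≈ 256 hPa

Scale height: H = RT/g = 287.0 × 270.7 / 9.810 = 7919.6 m.
Barometric formula: P = P₀ exp(−z/H).
z/H = 10900/7919.6 = 1.3763; exp(−1.3763) = 0.25251.
P = 1013 × 0.25251 = 255.79 hPa.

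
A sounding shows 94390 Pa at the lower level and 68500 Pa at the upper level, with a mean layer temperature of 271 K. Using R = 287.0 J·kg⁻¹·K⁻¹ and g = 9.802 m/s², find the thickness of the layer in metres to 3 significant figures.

Δz ≈ 2540 m

Hypsometric equation: Δz = (R T̄/g) ln(P₁/P₂).
R T̄/g = 287.0 × 271 / 9.802 = 7934.8 m.
ln(94390/68500) = ln(1.3780) = 0.32063.
Δz = 7934.8 × 0.32063 = 2544.1 m.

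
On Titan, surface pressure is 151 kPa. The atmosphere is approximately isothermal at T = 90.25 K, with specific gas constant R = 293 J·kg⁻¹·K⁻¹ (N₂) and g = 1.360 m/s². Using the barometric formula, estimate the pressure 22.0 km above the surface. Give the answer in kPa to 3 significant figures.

Scale height: H = RT/g = 293 × 90.25 / 1.360 = 19444 m.
Barometric formula: P = P₀ exp(−z/H).
z/H = 22000/19444 = 1.1315; exp(−1.1315) = 0.32255.
P = 151 × 0.32255 = 48.705 kPa.

P ≈ 48.7 kPa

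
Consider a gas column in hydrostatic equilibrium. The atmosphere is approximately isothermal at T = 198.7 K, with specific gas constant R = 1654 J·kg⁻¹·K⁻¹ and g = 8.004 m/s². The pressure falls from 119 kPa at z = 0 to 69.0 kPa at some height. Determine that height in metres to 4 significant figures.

z ≈ 22380 m

Scale height: H = RT/g = 1654 × 198.7 / 8.004 = 41061 m.
Invert the barometric formula: z = H ln(P₀/P).
P₀/P = 119/69.0 = 1.7246; ln(1.7246) = 0.54500.
z = 41061 × 0.54500 = 22378 m.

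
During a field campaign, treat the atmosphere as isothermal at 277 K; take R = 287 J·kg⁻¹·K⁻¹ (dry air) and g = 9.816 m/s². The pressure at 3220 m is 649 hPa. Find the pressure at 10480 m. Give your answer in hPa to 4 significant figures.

Scale height: H = RT/g = 287 × 277 / 9.816 = 8098.9 m.
Between two levels, P₂ = P₁ exp(−Δz/H) with Δz = z₂ − z₁.
Δz = 10480 − 3220.0 = 7260.0 m; Δz/H = 7260.0/8098.9 = 0.89642.
P₂ = 649 × exp(−0.89642) = 649 × 0.40803 = 264.81 hPa.

P ≈ 264.8 hPa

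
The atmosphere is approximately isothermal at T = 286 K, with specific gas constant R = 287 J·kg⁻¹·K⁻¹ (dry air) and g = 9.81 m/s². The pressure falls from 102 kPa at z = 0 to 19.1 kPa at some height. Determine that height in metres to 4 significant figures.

Scale height: H = RT/g = 287 × 286 / 9.81 = 8367.2 m.
Invert the barometric formula: z = H ln(P₀/P).
P₀/P = 102/19.1 = 5.3403; ln(5.3403) = 1.6753.
z = 8367.2 × 1.6753 = 14018 m.

z ≈ 14020 m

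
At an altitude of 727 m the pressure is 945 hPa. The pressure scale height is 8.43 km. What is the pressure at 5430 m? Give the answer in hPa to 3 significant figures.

Between two levels, P₂ = P₁ exp(−Δz/H) with Δz = z₂ − z₁.
Δz = 5430.0 − 727.00 = 4703.0 m; Δz/H = 4703.0/8430.0 = 0.55789.
P₂ = 945 × exp(−0.55789) = 945 × 0.57242 = 540.94 hPa.

P ≈ 541 hPa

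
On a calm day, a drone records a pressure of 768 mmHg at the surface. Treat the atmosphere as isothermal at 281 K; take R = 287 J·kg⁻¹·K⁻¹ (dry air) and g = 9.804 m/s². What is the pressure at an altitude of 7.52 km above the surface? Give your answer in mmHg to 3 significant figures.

Scale height: H = RT/g = 287 × 281 / 9.804 = 8225.9 m.
Barometric formula: P = P₀ exp(−z/H).
z/H = 7520.0/8225.9 = 0.91419; exp(−0.91419) = 0.40084.
P = 768 × 0.40084 = 307.85 mmHg.

P ≈ 308 mmHg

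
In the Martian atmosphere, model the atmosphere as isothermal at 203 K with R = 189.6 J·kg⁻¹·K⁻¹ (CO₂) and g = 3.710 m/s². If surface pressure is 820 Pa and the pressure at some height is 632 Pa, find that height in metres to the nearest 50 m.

Scale height: H = RT/g = 189.6 × 203 / 3.710 = 10374 m.
Invert the barometric formula: z = H ln(P₀/P).
P₀/P = 820/632 = 1.2975; ln(1.2975) = 0.26044.
z = 10374 × 0.26044 = 2701.8 m.

z ≈ 2700 m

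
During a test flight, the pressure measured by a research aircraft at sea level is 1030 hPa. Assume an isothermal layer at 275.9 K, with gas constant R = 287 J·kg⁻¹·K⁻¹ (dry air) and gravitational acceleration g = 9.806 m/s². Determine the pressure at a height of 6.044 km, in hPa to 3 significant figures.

P ≈ 487 hPa

Scale height: H = RT/g = 287 × 275.9 / 9.806 = 8075.0 m.
Barometric formula: P = P₀ exp(−z/H).
z/H = 6044.0/8075.0 = 0.74848; exp(−0.74848) = 0.47309.
P = 1030 × 0.47309 = 487.28 hPa.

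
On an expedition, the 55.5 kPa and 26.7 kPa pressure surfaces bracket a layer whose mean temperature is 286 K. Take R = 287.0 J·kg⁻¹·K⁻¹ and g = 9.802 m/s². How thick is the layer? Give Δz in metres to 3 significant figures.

Hypsometric equation: Δz = (R T̄/g) ln(P₁/P₂).
R T̄/g = 287.0 × 286 / 9.802 = 8374.0 m.
ln(55.5/26.7) = ln(2.0787) = 0.73174.
Δz = 8374.0 × 0.73174 = 6127.6 m.

Δz ≈ 6130 m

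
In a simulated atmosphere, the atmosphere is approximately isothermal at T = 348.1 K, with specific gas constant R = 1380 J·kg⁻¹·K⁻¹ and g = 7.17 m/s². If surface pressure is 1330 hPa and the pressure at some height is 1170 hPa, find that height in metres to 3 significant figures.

Scale height: H = RT/g = 1380 × 348.1 / 7.17 = 66998 m.
Invert the barometric formula: z = H ln(P₀/P).
P₀/P = 1330/1170 = 1.1368; ln(1.1368) = 0.12822.
z = 66998 × 0.12822 = 8590.5 m.

z ≈ 8590 m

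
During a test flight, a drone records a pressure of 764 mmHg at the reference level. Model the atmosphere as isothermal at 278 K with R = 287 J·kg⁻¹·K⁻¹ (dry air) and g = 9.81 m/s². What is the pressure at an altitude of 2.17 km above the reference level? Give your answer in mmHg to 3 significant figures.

P ≈ 585 mmHg

Scale height: H = RT/g = 287 × 278 / 9.81 = 8133.1 m.
Barometric formula: P = P₀ exp(−z/H).
z/H = 2170.0/8133.1 = 0.26681; exp(−0.26681) = 0.76582.
P = 764 × 0.76582 = 585.09 mmHg.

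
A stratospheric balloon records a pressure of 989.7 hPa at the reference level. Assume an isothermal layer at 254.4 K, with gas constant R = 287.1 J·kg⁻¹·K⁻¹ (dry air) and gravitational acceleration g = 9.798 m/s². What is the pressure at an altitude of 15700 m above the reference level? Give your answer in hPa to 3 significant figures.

P ≈ 120 hPa

Scale height: H = RT/g = 287.1 × 254.4 / 9.798 = 7454.4 m.
Barometric formula: P = P₀ exp(−z/H).
z/H = 15700/7454.4 = 2.1061; exp(−2.1061) = 0.12171.
P = 989.7 × 0.12171 = 120.46 hPa.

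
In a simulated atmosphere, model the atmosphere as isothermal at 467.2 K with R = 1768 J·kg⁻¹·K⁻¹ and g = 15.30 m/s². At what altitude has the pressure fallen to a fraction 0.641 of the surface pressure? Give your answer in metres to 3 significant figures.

z ≈ 24000 m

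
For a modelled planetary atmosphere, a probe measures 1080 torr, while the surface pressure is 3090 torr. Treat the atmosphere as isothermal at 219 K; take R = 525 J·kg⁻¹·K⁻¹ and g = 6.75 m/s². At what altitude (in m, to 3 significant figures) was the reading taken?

z ≈ 17900 m

Scale height: H = RT/g = 525 × 219 / 6.75 = 17033 m.
Invert the barometric formula: z = H ln(P₀/P).
P₀/P = 3090/1080 = 2.8611; ln(2.8611) = 1.0512.
z = 17033 × 1.0512 = 17905 m.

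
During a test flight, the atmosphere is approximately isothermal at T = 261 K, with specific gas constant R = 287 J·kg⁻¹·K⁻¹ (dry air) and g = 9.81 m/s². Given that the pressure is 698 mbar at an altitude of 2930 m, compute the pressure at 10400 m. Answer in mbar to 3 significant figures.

P ≈ 262 mbar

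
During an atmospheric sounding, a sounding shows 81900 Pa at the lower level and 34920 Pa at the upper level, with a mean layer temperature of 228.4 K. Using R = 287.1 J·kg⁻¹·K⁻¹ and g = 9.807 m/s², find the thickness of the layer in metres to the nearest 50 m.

Δz ≈ 5700 m

Hypsometric equation: Δz = (R T̄/g) ln(P₁/P₂).
R T̄/g = 287.1 × 228.4 / 9.807 = 6686.4 m.
ln(81900/34920) = ln(2.3454) = 0.85246.
Δz = 6686.4 × 0.85246 = 5699.9 m.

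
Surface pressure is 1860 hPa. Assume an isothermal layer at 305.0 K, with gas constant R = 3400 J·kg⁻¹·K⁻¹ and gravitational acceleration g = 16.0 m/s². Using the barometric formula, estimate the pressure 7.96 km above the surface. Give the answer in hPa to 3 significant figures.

P ≈ 1650 hPa

Scale height: H = RT/g = 3400 × 305.0 / 16.0 = 64812 m.
Barometric formula: P = P₀ exp(−z/H).
z/H = 7960.0/64812 = 0.12282; exp(−0.12282) = 0.88442.
P = 1860 × 0.88442 = 1645.0 hPa.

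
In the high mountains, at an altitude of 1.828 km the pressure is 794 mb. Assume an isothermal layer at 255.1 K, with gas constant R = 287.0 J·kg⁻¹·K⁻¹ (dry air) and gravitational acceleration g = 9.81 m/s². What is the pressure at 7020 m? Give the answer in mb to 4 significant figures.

Scale height: H = RT/g = 287.0 × 255.1 / 9.81 = 7463.2 m.
Between two levels, P₂ = P₁ exp(−Δz/H) with Δz = z₂ − z₁.
Δz = 7020.0 − 1828.0 = 5192.0 m; Δz/H = 5192.0/7463.2 = 0.69568.
P₂ = 794 × exp(−0.69568) = 794 × 0.49874 = 396.00 mb.

P ≈ 396.0 mb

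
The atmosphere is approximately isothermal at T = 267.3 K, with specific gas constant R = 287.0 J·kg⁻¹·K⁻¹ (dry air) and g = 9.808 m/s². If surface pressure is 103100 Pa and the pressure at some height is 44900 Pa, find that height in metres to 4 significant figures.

z ≈ 6502 m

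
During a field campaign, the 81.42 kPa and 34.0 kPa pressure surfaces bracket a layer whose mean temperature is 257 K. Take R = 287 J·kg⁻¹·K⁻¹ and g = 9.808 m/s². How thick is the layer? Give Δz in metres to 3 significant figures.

Hypsometric equation: Δz = (R T̄/g) ln(P₁/P₂).
R T̄/g = 287 × 257 / 9.808 = 7520.3 m.
ln(81.42/34.0) = ln(2.3947) = 0.87326.
Δz = 7520.3 × 0.87326 = 6567.2 m.

Δz ≈ 6570 m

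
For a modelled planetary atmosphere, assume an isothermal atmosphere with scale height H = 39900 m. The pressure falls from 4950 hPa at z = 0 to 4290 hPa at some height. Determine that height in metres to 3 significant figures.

z ≈ 5710 m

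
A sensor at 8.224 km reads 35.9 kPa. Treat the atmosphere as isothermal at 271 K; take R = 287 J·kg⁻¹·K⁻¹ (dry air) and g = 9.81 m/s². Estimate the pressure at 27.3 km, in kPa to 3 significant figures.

P ≈ 3.24 kPa

Scale height: H = RT/g = 287 × 271 / 9.81 = 7928.3 m.
Between two levels, P₂ = P₁ exp(−Δz/H) with Δz = z₂ − z₁.
Δz = 27300 − 8224.0 = 19076 m; Δz/H = 19076/7928.3 = 2.4061.
P₂ = 35.9 × exp(−2.4061) = 35.9 × 0.090166 = 3.2370 kPa.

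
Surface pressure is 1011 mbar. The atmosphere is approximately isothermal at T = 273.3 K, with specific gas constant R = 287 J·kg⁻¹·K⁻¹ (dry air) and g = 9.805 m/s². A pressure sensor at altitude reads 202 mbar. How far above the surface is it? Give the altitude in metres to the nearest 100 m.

z ≈ 12900 m

Scale height: H = RT/g = 287 × 273.3 / 9.805 = 7999.7 m.
Invert the barometric formula: z = H ln(P₀/P).
P₀/P = 1011/202 = 5.0050; ln(5.0050) = 1.6104.
z = 7999.7 × 1.6104 = 12883 m.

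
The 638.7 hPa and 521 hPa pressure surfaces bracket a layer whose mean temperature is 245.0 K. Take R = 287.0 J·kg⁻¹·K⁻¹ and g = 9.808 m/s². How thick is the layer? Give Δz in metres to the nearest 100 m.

Hypsometric equation: Δz = (R T̄/g) ln(P₁/P₂).
R T̄/g = 287.0 × 245.0 / 9.808 = 7169.1 m.
ln(638.7/521) = ln(1.2259) = 0.20368.
Δz = 7169.1 × 0.20368 = 1460.2 m.

Δz ≈ 1500 m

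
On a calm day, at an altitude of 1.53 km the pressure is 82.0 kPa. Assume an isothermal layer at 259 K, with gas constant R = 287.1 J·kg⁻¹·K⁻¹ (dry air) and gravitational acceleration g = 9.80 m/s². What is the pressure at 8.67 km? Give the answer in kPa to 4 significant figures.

Scale height: H = RT/g = 287.1 × 259 / 9.80 = 7587.6 m.
Between two levels, P₂ = P₁ exp(−Δz/H) with Δz = z₂ − z₁.
Δz = 8670.0 − 1530.0 = 7140.0 m; Δz/H = 7140.0/7587.6 = 0.94101.
P₂ = 82.0 × exp(−0.94101) = 82.0 × 0.39023 = 31.999 kPa.

P ≈ 32.00 kPa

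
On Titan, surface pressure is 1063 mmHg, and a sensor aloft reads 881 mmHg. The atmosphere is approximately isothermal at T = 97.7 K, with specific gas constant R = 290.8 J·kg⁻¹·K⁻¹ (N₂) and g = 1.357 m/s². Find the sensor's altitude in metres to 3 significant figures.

z ≈ 3930 m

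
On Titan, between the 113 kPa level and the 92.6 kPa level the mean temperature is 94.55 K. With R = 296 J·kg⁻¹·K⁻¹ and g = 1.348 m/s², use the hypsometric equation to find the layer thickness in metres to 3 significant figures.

Δz ≈ 4130 m

Hypsometric equation: Δz = (R T̄/g) ln(P₁/P₂).
R T̄/g = 296 × 94.55 / 1.348 = 20762 m.
ln(113/92.6) = ln(1.2203) = 0.19910.
Δz = 20762 × 0.19910 = 4133.7 m.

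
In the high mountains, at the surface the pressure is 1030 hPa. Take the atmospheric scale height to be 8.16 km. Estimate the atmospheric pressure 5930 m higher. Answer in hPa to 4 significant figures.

P ≈ 498.0 hPa

Barometric formula: P = P₀ exp(−z/H).
z/H = 5930.0/8160.0 = 0.72672; exp(−0.72672) = 0.48349.
P = 1030 × 0.48349 = 497.99 hPa.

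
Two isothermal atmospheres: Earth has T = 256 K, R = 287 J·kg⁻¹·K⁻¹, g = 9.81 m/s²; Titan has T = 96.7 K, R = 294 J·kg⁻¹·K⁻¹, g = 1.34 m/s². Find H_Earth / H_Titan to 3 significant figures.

H = RT/g for each body.
H_Earth = 287 × 256 / 9.81 = 7489.5 m.
H_Titan = 294 × 96.7 / 1.34 = 21216 m.
H_Earth/H_Titan = 7489.5/21216 = 0.35301.

H_Earth/H_Titan ≈ 0.353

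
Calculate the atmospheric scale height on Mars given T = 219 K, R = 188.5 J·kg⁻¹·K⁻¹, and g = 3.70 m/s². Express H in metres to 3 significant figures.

H ≈ 11200 m

The scale height of an isothermal atmosphere is H = RT/g.
H = 188.5 × 219 / 3.70 = 41282/3.70 = 11157 m.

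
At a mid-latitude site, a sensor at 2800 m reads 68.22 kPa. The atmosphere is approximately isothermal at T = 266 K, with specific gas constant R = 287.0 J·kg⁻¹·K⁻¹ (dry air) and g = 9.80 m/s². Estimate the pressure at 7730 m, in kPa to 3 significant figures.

P ≈ 36.2 kPa

Scale height: H = RT/g = 287.0 × 266 / 9.80 = 7790.0 m.
Between two levels, P₂ = P₁ exp(−Δz/H) with Δz = z₂ − z₁.
Δz = 7730.0 − 2800.0 = 4930.0 m; Δz/H = 4930.0/7790.0 = 0.63286.
P₂ = 68.22 × exp(−0.63286) = 68.22 × 0.53107 = 36.230 kPa.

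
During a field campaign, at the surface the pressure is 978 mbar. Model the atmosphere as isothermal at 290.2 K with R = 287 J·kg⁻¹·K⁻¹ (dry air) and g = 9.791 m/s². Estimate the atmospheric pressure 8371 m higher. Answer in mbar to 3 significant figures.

Scale height: H = RT/g = 287 × 290.2 / 9.791 = 8506.5 m.
Barometric formula: P = P₀ exp(−z/H).
z/H = 8371.0/8506.5 = 0.98407; exp(−0.98407) = 0.37379.
P = 978 × 0.37379 = 365.57 mbar.

P ≈ 366 mbar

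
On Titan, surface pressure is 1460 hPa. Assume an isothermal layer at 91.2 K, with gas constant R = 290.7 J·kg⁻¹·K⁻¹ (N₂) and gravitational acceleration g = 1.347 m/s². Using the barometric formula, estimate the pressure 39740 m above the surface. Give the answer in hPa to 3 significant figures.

Scale height: H = RT/g = 290.7 × 91.2 / 1.347 = 19682 m.
Barometric formula: P = P₀ exp(−z/H).
z/H = 39740/19682 = 2.0191; exp(−2.0191) = 0.13277.
P = 1460 × 0.13277 = 193.84 hPa.

P ≈ 194 hPa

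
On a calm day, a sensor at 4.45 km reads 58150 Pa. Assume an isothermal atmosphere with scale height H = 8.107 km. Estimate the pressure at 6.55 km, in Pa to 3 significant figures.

Between two levels, P₂ = P₁ exp(−Δz/H) with Δz = z₂ − z₁.
Δz = 6550.0 − 4450.0 = 2100.0 m; Δz/H = 2100.0/8107.0 = 0.25904.
P₂ = 58150 × exp(−0.25904) = 58150 × 0.77179 = 44880 Pa.

P ≈ 44900 Pa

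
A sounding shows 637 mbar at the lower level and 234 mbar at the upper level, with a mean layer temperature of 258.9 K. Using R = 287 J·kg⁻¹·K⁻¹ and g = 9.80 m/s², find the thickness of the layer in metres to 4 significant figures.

Hypsometric equation: Δz = (R T̄/g) ln(P₁/P₂).
R T̄/g = 287 × 258.9 / 9.80 = 7582.1 m.
ln(637/234) = ln(2.7222) = 1.0014.
Δz = 7582.1 × 1.0014 = 7592.7 m.

Δz ≈ 7593 m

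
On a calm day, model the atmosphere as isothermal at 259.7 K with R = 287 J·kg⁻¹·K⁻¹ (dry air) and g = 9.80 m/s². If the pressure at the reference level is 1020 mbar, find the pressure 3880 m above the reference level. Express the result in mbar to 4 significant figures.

Scale height: H = RT/g = 287 × 259.7 / 9.80 = 7605.5 m.
Barometric formula: P = P₀ exp(−z/H).
z/H = 3880.0/7605.5 = 0.51016; exp(−0.51016) = 0.60040.
P = 1020 × 0.60040 = 612.41 mbar.

P ≈ 612.4 mbar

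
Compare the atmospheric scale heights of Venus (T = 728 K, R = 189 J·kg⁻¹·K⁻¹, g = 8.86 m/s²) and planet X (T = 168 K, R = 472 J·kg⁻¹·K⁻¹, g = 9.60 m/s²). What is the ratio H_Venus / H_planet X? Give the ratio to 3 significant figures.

H_Venus/H_planet X ≈ 1.88

H = RT/g for each body.
H_Venus = 189 × 728 / 8.86 = 15530 m.
H_planet X = 472 × 168 / 9.60 = 8260.0 m.
H_Venus/H_planet X = 15530/8260.0 = 1.8801.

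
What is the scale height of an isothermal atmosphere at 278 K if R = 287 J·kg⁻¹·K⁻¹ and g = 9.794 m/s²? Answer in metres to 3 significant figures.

H ≈ 8150 m

The scale height of an isothermal atmosphere is H = RT/g.
H = 287 × 278 / 9.794 = 79786/9.794 = 8146.4 m.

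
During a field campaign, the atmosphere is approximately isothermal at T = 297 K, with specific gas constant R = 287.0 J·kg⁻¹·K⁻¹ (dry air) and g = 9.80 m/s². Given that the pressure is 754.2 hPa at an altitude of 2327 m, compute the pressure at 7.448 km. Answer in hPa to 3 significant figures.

P ≈ 419 hPa

Scale height: H = RT/g = 287.0 × 297 / 9.80 = 8697.9 m.
Between two levels, P₂ = P₁ exp(−Δz/H) with Δz = z₂ − z₁.
Δz = 7448.0 − 2327.0 = 5121.0 m; Δz/H = 5121.0/8697.9 = 0.58876.
P₂ = 754.2 × exp(−0.58876) = 754.2 × 0.55502 = 418.60 hPa.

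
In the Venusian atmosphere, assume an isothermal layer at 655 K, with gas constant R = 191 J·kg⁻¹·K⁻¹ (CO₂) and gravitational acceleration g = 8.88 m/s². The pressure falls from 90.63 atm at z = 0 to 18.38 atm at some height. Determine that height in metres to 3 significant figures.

z ≈ 22500 m

Scale height: H = RT/g = 191 × 655 / 8.88 = 14088 m.
Invert the barometric formula: z = H ln(P₀/P).
P₀/P = 90.63/18.38 = 4.9309; ln(4.9309) = 1.5955.
z = 14088 × 1.5955 = 22477 m.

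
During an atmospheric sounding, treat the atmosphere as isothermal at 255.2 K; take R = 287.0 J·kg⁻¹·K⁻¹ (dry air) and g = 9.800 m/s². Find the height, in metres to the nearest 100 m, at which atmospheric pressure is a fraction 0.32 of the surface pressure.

z ≈ 8500 m

Scale height: H = RT/g = 287.0 × 255.2 / 9.800 = 7473.7 m.
Set P/P₀ = exp(−z/H) = 0.32, so z = −H ln(0.32).
−ln(0.32) = 1.1394; z = 7473.7 × 1.1394 = 8515.5 m.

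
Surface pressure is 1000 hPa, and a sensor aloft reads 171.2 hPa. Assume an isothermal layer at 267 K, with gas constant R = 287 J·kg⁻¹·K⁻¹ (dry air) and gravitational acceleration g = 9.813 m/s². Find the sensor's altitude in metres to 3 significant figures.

z ≈ 13800 m

Scale height: H = RT/g = 287 × 267 / 9.813 = 7808.9 m.
Invert the barometric formula: z = H ln(P₀/P).
P₀/P = 1000/171.2 = 5.8411; ln(5.8411) = 1.7649.
z = 7808.9 × 1.7649 = 13782 m.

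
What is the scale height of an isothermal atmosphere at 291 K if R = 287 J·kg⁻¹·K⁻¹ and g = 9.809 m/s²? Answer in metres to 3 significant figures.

H ≈ 8510 m

The scale height of an isothermal atmosphere is H = RT/g.
H = 287 × 291 / 9.809 = 83517/9.809 = 8514.3 m.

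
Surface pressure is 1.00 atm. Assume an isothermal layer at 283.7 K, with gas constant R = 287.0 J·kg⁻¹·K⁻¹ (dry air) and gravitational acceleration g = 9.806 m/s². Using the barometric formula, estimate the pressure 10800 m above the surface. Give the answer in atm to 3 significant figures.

P ≈ 0.272 atm

Scale height: H = RT/g = 287.0 × 283.7 / 9.806 = 8303.3 m.
Barometric formula: P = P₀ exp(−z/H).
z/H = 10800/8303.3 = 1.3007; exp(−1.3007) = 0.27234.
P = 1.00 × 0.27234 = 0.27234 atm.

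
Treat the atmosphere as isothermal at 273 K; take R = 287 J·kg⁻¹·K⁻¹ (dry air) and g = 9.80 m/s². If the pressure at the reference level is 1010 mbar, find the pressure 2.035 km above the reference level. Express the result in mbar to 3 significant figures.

P ≈ 783 mbar

Scale height: H = RT/g = 287 × 273 / 9.80 = 7995.0 m.
Barometric formula: P = P₀ exp(−z/H).
z/H = 2035.0/7995.0 = 0.25453; exp(−0.25453) = 0.77528.
P = 1010 × 0.77528 = 783.03 mbar.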